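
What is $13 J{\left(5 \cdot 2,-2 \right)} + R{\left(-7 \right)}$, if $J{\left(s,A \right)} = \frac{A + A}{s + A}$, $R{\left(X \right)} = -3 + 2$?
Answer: $- \frac{15}{2} \approx -7.5$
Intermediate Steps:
$R{\left(X \right)} = -1$
$J{\left(s,A \right)} = \frac{2 A}{A + s}$
$13 J{\left(5 \cdot 2,-2 \right)} + R{\left(-7 \right)} = 13 \cdot 2 \left(-2\right) \frac{1}{-2 + 5 \cdot 2} - 1 = 13 \cdot 2 \left(-2\right) \frac{1}{-2 + 10} - 1 = 13 \cdot 2 \left(-2\right) \frac{1}{8} - 1 = 13 \left(- \frac{1}{2}\right) - 1 = - \frac{13}{2} - 1 = - \frac{15}{2}$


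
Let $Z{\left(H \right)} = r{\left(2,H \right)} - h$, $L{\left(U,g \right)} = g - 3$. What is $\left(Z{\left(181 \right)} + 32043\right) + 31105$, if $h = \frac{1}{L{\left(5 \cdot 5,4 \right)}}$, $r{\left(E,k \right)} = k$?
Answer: $63328$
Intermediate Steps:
$L{\left(U,g \right)} = -3 + g$ ($L{\left(U,g \right)} = g - 3 = -3 + g$)
$h = 1$ ($h = \frac{1}{-3 + 4} = 1^{-1} = 1$)
$Z{\left(H \right)} = -1 + H$ ($Z{\left(H \right)} = H - 1 = -1 + H$)
$\left(Z{\left(181 \right)} + 32043\right) + 31105 = \left(\left(-1 + 181\right) + 32043\right) + 31105 = \left(180 + 32043\right) + 31105 = 32223 + 31105 = 63328$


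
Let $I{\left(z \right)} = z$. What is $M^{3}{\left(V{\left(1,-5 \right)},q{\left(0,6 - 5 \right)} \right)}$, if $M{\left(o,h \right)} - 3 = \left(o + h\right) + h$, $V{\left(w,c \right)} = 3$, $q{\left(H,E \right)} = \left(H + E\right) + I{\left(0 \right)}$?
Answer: $512$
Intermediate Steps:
$q{\left(H,E \right)} = E + H$ ($q{\left(H,E \right)} = \left(H + E\right) + 0 = \left(E + H\right) + 0 = E + H$)
$M{\left(o,h \right)} = 3 + o + 2 h$ ($M{\left(o,h \right)} = 3 + \left(\left(o + h\right) + h\right) = 3 + \left(\left(h + o\right) + h\right) = 3 + \left(o + 2 h\right) = 3 + o + 2 h$)
$M^{3}{\left(V{\left(1,-5 \right)},q{\left(0,6 - 5 \right)} \right)} = \left(3 + 3 + 2 \left(\left(6 - 5\right) + 0\right)\right)^{3} = \left(3 + 3 + 2 \left(1 + 0\right)\right)^{3} = \left(3 + 3 + 2 \cdot 1\right)^{3} = \left(3 + 3 + 2\right)^{3} = 8^{3} = 512$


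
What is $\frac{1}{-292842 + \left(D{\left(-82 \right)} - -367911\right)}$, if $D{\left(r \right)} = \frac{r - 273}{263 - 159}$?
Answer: $\frac{104}{7806821} \approx 1.3322 \cdot 10^{-5}$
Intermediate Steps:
$D{\left(r \right)} = - \frac{21}{8} + \frac{r}{104}$ ($D{\left(r \right)} = \frac{-273 + r}{104} = \left(-273 + r\right) \frac{1}{104} = - \frac{21}{8} + \frac{r}{104}$)
$\frac{1}{-292842 + \left(D{\left(-82 \right)} - -367911\right)} = \frac{1}{-292842 + \left(\left(- \frac{21}{8} + \frac{1}{104} \left(-82\right)\right) - -367911\right)} = \frac{1}{-292842 + \left(\left(- \frac{21}{8} - \frac{41}{52}\right) + 367911\right)} = \frac{1}{-292842 + \left(- \frac{355}{104} + 367911\right)} = \frac{1}{-292842 + \frac{38262389}{104}} = \frac{1}{\frac{7806821}{104}} = \frac{104}{7806821}$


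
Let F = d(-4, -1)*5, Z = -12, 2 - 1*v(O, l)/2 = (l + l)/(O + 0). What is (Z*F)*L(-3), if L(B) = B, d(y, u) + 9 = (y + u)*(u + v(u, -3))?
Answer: 6480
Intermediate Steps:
v(O, l) = 4 - 4*l/O (v(O, l) = 4 - 2*(l + l)/(O + 0) = 4 - 2*2*l/O = 4 - 4*l/O)
d(y, u) = -9 + (u + y)*(4 + u + 12/u) (d(y, u) = -9 + (y + u)*(u + (4 - 4*(-3)/u)) = -9 + (u + y)*(u + (4 + 12/u)) = -9 + (u + y)*(4 + u + 12/u))
F = 180 (F = (3 + (-1)² + 4*(-1) + 4*(-4) - 1*(-4) + 12*(-4)/(-1))*5 = (3 + 1 - 4 - 16 + 4 + 12*(-4)*(-1))*5 = (3 + 1 - 4 - 16 + 4 + 48)*5 = 36*5 = 180)
(Z*F)*L(-3) = -12*180*(-3) = -2160*(-3) = 6480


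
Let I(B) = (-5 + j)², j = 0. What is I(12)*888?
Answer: 22200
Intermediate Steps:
I(B) = 25 (I(B) = (-5 + 0)² = (-5)² = 25)
I(12)*888 = 25*888 = 22200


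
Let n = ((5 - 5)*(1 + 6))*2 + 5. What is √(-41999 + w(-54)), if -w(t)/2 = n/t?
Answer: 4*I*√212619/9 ≈ 204.94*I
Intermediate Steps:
n = 5 (n = (0*7)*2 + 5 = 0*2 + 5 = 0 + 5 = 5)
w(t) = -10/t
√(-41999 + w(-54)) = √(-41999 - 10/(-54)) = √(-41999 - 10*(-1/54)) = √(-41999 + 5/27) = √(-1133968/27) = 4*I*√212619/9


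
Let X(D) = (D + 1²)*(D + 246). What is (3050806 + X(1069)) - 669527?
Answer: 3788329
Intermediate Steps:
X(D) = (1 + D)*(246 + D) (X(D) = (D + 1)*(246 + D) = (1 + D)*(246 + D))
(3050806 + X(1069)) - 669527 = (3050806 + (246 + 1069² + 247*1069)) - 669527 = (3050806 + (246 + 1142761 + 264043)) - 669527 = (3050806 + 1407050) - 669527 = 4457856 - 669527 = 3788329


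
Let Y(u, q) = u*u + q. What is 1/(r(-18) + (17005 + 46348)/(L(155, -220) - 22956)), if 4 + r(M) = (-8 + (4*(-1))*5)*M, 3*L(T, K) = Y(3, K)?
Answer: 69079/34349441 ≈ 0.0020111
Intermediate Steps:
Y(u, q) = q + u² (Y(u, q) = u² + q = q + u²)
L(T, K) = 3 + K/3 (L(T, K) = (K + 3²)/3 = (K + 9)/3 = (9 + K)/3 = 3 + K/3)
r(M) = -4 - 28*M (r(M) = -4 + (-8 + (4*(-1))*5)*M = -4 + (-8 - 4*5)*M = -4 + (-8 - 20)*M = -4 - 28*M)
1/(r(-18) + (17005 + 46348)/(L(155, -220) - 22956)) = 1/((-4 - 28*(-18)) + (17005 + 46348)/((3 + (⅓)*(-220)) - 22956)) = 1/((-4 + 504) + 63353/((3 - 220/3) - 22956)) = 1/(500 + 63353/(-211/3 - 22956)) = 1/(500 + 63353/(-69079/3)) = 1/(500 + 63353*(-3/69079)) = 1/(500 - 190059/69079) = 1/(34349441/69079) = 69079/34349441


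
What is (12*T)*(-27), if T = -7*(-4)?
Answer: -9072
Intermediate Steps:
T = 28
(12*T)*(-27) = (12*28)*(-27) = 336*(-27) = -9072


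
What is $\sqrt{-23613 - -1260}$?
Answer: $i \sqrt{22353} \approx 149.51 i$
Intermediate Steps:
$\sqrt{-23613 - -1260} = \sqrt{-23613 + 1260} = \sqrt{-22353} = i \sqrt{22353}$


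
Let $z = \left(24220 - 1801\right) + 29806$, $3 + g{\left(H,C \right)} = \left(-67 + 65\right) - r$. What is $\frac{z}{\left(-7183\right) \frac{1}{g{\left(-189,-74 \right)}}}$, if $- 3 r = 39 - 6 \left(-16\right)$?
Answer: $- \frac{2089000}{7183} \approx -290.83$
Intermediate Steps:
$r = -45$ ($r = - \frac{39 - 6 \left(-16\right)}{3} = - \frac{39 - -96}{3} = - \frac{39 + 96}{3} = \left(- \frac{1}{3}\right) 135 = -45$)
$g{\left(H,C \right)} = 40$ ($g{\left(H,C \right)} = -3 + \left(\left(-67 + 65\right) - -45\right) = -3 + \left(-2 + 45\right) = -3 + 43 = 40$)
$z = 52225$ ($z = 22419 + 29806 = 52225$)
$\frac{z}{\left(-7183\right) \frac{1}{g{\left(-189,-74 \right)}}} = \frac{52225}{\left(-7183\right) \frac{1}{40}} = \frac{52225}{- \frac{7183}{40}} = 52225 \left(- \frac{40}{7183}\right) = - \frac{2089000}{7183}$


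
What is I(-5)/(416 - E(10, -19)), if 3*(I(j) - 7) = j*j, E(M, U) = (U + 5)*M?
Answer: 23/834 ≈ 0.027578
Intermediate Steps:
E(M, U) = M*(5 + U) (E(M, U) = (5 + U)*M = M*(5 + U))
I(j) = 7 + j**2/3 (I(j) = 7 + (j*j)/3 = 7 + j**2/3)
I(-5)/(416 - E(10, -19)) = (7 + (1/3)*(-5)**2)/(416 - 10*(5 - 19)) = (7 + (1/3)*25)/(416 - 10*(-14)) = (7 + 25/3)/(416 - 1*(-140)) = 46/(3*(416 + 140)) = (46/3)/556 = (46/3)*(1/556) = 23/834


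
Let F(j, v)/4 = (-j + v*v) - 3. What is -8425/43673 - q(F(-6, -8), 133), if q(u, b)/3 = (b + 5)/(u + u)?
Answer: -11298211/11704364 ≈ -0.96530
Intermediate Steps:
F(j, v) = -12 - 4*j + 4*v² (F(j, v) = 4*((-j + v*v) - 3) = 4*((-j + v²) - 3) = 4*((v² - j) - 3) = 4*(-3 + v² - j) = -12 - 4*j + 4*v²)
q(u, b) = 3*(5 + b)/(2*u) (q(u, b) = 3*((b + 5)/(u + u)) = 3*((5 + b)/((2*u))) = 3*((5 + b)*(1/(2*u))) = 3*((5 + b)/(2*u)) = 3*(5 + b)/(2*u))
-8425/43673 - q(F(-6, -8), 133) = -8425/43673 - 3*(5 + 133)/(2*(-12 - 4*(-6) + 4*(-8)²)) = -8425*1/43673 - 3*138/(2*(-12 + 24 + 4*64)) = -8425/43673 - 3*138/(2*(-12 + 24 + 256)) = -8425/43673 - 3*138/(2*268) = -8425/43673 - 1*207/268 = -8425/43673 - 207/268 = -11298211/11704364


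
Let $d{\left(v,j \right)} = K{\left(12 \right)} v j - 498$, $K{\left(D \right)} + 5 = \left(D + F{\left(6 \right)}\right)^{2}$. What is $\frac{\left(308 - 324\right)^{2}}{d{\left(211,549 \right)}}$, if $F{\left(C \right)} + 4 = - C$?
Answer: $- \frac{256}{116337} \approx -0.0022005$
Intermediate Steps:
$F{\left(C \right)} = -4 - C$
$K{\left(D \right)} = -5 + \left(-10 + D\right)^{2}$ ($K{\left(D \right)} = -5 + \left(D - 10\right)^{2} = -5 + \left(-10 + D\right)^{2}$)
$d{\left(v,j \right)} = -498 - j v$ ($d{\left(v,j \right)} = \left(-5 + \left(-10 + 12\right)^{2}\right) v j - 498 = \left(-5 + 2^{2}\right) v j - 498 = \left(-5 + 4\right) v j - 498 = - v j - 498 = - j v - 498 = -498 - j v$)
$\frac{\left(308 - 324\right)^{2}}{d{\left(211,549 \right)}} = \frac{\left(308 - 324\right)^{2}}{-498 - 549 \cdot 211} = \frac{\left(-16\right)^{2}}{-498 - 115839} = \frac{256}{-116337} = 256 \left(- \frac{1}{116337}\right) = - \frac{256}{116337}$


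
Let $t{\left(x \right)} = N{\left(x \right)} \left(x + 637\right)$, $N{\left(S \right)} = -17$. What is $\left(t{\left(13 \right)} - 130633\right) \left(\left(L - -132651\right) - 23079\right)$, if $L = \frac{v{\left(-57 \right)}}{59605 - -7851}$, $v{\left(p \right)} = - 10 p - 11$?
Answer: $- \frac{1047220054785053}{67456} \approx -1.5524 \cdot 10^{10}$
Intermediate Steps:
$v{\left(p \right)} = -11 - 10 p$
$L = \frac{559}{67456}$ ($L = \frac{-11 - -570}{59605 - -7851} = \frac{-11 + 570}{59605 + 7851} = \frac{559}{67456} \approx 0.0082869$)
$t{\left(x \right)} = -10829 - 17 x$ ($t{\left(x \right)} = - 17 \left(x + 637\right) = - 17 \left(637 + x\right) = -10829 - 17 x$)
$\left(t{\left(13 \right)} - 130633\right) \left(\left(L - -132651\right) - 23079\right) = \left(\left(-10829 - 221\right) - 130633\right) \left(\left(\frac{559}{67456} - -132651\right) - 23079\right) = \left(\left(-10829 - 221\right) - 130633\right) \left(\left(\frac{559}{67456} + 132651\right) - 23079\right) = \left(-11050 - 130633\right) \left(\frac{8948106415}{67456} - 23079\right) = \left(-141683\right) \frac{7391289391}{67456} = - \frac{1047220054785053}{67456}$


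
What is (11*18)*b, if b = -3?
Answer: -594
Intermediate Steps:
(11*18)*b = (11*18)*(-3) = 198*(-3) = -594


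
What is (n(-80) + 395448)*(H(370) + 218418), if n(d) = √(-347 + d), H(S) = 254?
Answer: 86473405056 + 218672*I*√427 ≈ 8.6473e+10 + 4.5186e+6*I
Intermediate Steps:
(n(-80) + 395448)*(H(370) + 218418) = (√(-347 - 80) + 395448)*(254 + 218418) = (√(-427) + 395448)*218672 = (I*√427 + 395448)*218672 = (395448 + I*√427)*218672 = 86473405056 + 218672*I*√427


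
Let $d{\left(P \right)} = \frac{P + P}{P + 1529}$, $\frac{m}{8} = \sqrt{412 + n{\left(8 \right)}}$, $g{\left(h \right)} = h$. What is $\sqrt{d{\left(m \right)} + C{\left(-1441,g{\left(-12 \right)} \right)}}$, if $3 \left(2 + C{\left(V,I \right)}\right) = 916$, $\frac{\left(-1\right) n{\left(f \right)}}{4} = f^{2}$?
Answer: $\frac{\sqrt{4174170 + 43968 \sqrt{39}}}{3 \sqrt{1529 + 16 \sqrt{39}}} \approx 17.42$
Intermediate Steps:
$n{\left(f \right)} = - 4 f^{2}$
$C{\left(V,I \right)} = \frac{910}{3}$ ($C{\left(V,I \right)} = -2 + \frac{1}{3} \cdot 916 = -2 + \frac{916}{3} = \frac{910}{3}$)
$m = 16 \sqrt{39}$ ($m = 8 \sqrt{412 - 4 \cdot 8^{2}} = 8 \sqrt{412 - 256} = 8 \sqrt{156} = 8 \cdot 2 \sqrt{39} = 16 \sqrt{39} \approx 99.92$)
$d{\left(P \right)} = \frac{2 P}{1529 + P}$
$\sqrt{d{\left(m \right)} + C{\left(-1441,g{\left(-12 \right)} \right)}} = \sqrt{\frac{2 \cdot 16 \sqrt{39}}{1529 + 16 \sqrt{39}} + \frac{910}{3}} = \sqrt{\frac{32 \sqrt{39}}{1529 + 16 \sqrt{39}} + \frac{910}{3}} = \sqrt{\frac{910}{3} + \frac{32 \sqrt{39}}{1529 + 16 \sqrt{39}}}$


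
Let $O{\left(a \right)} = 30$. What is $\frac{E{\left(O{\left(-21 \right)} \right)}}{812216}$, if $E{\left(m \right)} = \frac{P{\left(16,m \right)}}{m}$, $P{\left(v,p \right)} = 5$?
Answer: $\frac{1}{4873296} \approx 2.052 \cdot 10^{-7}$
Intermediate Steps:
$E{\left(m \right)} = \frac{5}{m}$
$\frac{E{\left(O{\left(-21 \right)} \right)}}{812216} = \frac{5 \cdot \frac{1}{30}}{812216} = 5 \cdot \frac{1}{30} \cdot \frac{1}{812216} = \frac{1}{6} \cdot \frac{1}{812216} = \frac{1}{4873296}$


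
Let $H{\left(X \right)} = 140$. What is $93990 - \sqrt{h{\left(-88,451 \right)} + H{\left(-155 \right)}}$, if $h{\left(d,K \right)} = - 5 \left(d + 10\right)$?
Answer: $93990 - \sqrt{530} \approx 93967.0$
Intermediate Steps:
$h{\left(d,K \right)} = -50 - 5 d$ ($h{\left(d,K \right)} = - 5 \left(10 + d\right) = -50 - 5 d$)
$93990 - \sqrt{h{\left(-88,451 \right)} + H{\left(-155 \right)}} = 93990 - \sqrt{\left(-50 - -440\right) + 140} = 93990 - \sqrt{\left(-50 + 440\right) + 140} = 93990 - \sqrt{390 + 140} = 93990 - \sqrt{530}$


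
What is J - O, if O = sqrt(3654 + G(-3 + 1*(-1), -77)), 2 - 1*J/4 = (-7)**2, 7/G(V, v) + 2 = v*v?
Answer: -188 - 7*sqrt(2619645095)/5927 ≈ -248.45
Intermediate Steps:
G(V, v) = 7/(-2 + v**2) (G(V, v) = 7/(-2 + v*v) = 7/(-2 + v**2))
J = -188 (J = 8 - 4*(-7)**2 = 8 - 4*49 = 8 - 196 = -188)
O = 7*sqrt(2619645095)/5927 (O = sqrt(3654 + 7/(-2 + (-77)**2)) = sqrt(3654 + 7/(-2 + 5929)) = sqrt(3654 + 7/5927) = sqrt(21657265/5927) = 7*sqrt(2619645095)/5927 ≈ 60.448)
J - O = -188 - 7*sqrt(2619645095)/5927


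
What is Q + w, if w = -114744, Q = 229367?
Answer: 114623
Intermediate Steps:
Q + w = 229367 - 114744 = 114623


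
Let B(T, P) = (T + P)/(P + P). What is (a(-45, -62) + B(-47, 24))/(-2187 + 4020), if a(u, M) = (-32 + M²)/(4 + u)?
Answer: -183919/3607344 ≈ -0.050985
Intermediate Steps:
a(u, M) = (-32 + M²)/(4 + u)
B(T, P) = (P + T)/(2*P) (B(T, P) = (P + T)/((2*P)) = (P + T)*(1/(2*P)) = (P + T)/(2*P))
(a(-45, -62) + B(-47, 24))/(-2187 + 4020) = ((-32 + (-62)²)/(4 - 45) + (½)*(24 - 47)/24)/(-2187 + 4020) = ((-32 + 3844)/(-41) + (½)*(1/24)*(-23))/1833 = (-1/41*3812 - 23/48)*(1/1833) = (-3812/41 - 23/48)*(1/1833) = -183919/1968*1/1833 = -183919/3607344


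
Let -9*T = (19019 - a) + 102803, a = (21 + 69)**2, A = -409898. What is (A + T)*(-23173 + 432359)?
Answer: -1556054157544/9 ≈ -1.7289e+11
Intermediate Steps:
a = 8100 (a = 90**2 = 8100)
T = -113722/9 (T = -((19019 - 1*8100) + 102803)/9 = -((19019 - 8100) + 102803)/9 = -(10919 + 102803)/9 = -1/9*113722 = -113722/9 ≈ -12636.)
(A + T)*(-23173 + 432359) = (-409898 - 113722/9)*(-23173 + 432359) = -3802804/9*409186 = -1556054157544/9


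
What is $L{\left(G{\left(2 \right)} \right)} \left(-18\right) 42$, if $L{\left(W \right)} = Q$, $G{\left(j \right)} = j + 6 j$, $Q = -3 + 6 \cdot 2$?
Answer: $-6804$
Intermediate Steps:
$Q = 9$ ($Q = -3 + 12 = 9$)
$G{\left(j \right)} = 7 j$
$L{\left(W \right)} = 9$
$L{\left(G{\left(2 \right)} \right)} \left(-18\right) 42 = 9 \left(-18\right) 42 = \left(-162\right) 42 = -6804$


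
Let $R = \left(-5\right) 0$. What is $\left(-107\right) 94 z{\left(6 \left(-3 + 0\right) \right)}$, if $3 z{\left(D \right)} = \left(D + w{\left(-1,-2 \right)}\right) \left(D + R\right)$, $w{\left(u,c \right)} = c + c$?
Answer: $-1327656$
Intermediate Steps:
$w{\left(u,c \right)} = 2 c$
$R = 0$
$z{\left(D \right)} = \frac{D \left(-4 + D\right)}{3}$ ($z{\left(D \right)} = \frac{\left(D + 2 \left(-2\right)\right) \left(D + 0\right)}{3} = \frac{\left(D - 4\right) D}{3} = \frac{\left(-4 + D\right) D}{3} = \frac{D \left(-4 + D\right)}{3}$)
$\left(-107\right) 94 z{\left(6 \left(-3 + 0\right) \right)} = \left(-107\right) 94 \frac{6 \left(-3 + 0\right) \left(-4 + 6 \left(-3 + 0\right)\right)}{3} = - 10058 \frac{6 \left(-3\right) \left(-4 + 6 \left(-3\right)\right)}{3} = - 10058 \cdot \frac{1}{3} \left(-18\right) \left(-4 - 18\right) = - 10058 \cdot \frac{1}{3} \left(-18\right) \left(-22\right) = \left(-10058\right) 132 = -1327656$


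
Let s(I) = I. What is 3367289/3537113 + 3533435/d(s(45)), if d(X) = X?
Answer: 2499662080232/31834017 ≈ 78522.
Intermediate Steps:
3367289/3537113 + 3533435/d(s(45)) = 3367289/3537113 + 3533435/45 = 3367289*(1/3537113) + 3533435*(1/45) = 3367289/3537113 + 706687/9 = 2499662080232/31834017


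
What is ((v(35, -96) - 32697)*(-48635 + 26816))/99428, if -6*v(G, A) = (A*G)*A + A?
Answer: 269436597/14204 ≈ 18969.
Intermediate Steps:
v(G, A) = -A/6 - G*A²/6 (v(G, A) = -((A*G)*A + A)/6 = -(G*A² + A)/6 = -(A + G*A²)/6 = -A/6 - G*A²/6)
((v(35, -96) - 32697)*(-48635 + 26816))/99428 = ((-⅙*(-96)*(1 - 96*35) - 32697)*(-48635 + 26816))/99428 = ((-⅙*(-96)*(1 - 3360) - 32697)*(-21819))*(1/99428) = ((-⅙*(-96)*(-3359) - 32697)*(-21819))*(1/99428) = ((-53744 - 32697)*(-21819))*(1/99428) = -86441*(-21819)*(1/99428) = 1886056179*(1/99428) = 269436597/14204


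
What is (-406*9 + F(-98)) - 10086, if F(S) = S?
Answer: -13838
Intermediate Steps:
(-406*9 + F(-98)) - 10086 = (-406*9 - 98) - 10086 = (-3654 - 98) - 10086 = -3752 - 10086 = -13838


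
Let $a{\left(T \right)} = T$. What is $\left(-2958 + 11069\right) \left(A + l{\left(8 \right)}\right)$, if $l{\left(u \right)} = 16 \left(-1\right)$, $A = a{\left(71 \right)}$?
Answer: $446105$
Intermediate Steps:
$A = 71$
$l{\left(u \right)} = -16$
$\left(-2958 + 11069\right) \left(A + l{\left(8 \right)}\right) = \left(-2958 + 11069\right) \left(71 - 16\right) = 8111 \cdot 55 = 446105$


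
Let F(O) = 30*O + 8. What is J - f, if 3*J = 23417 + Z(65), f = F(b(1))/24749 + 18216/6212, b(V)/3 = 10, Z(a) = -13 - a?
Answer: 896696711573/115305591 ≈ 7776.7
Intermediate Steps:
b(V) = 30 (b(V) = 3*10 = 30)
F(O) = 8 + 30*O
f = 114117070/38435197 (f = (8 + 30*30)/24749 + 18216/6212 = (8 + 900)*(1/24749) + 18216*(1/6212) = 908*(1/24749) + 4554/1553 = 908/24749 + 4554/1553 = 114117070/38435197 ≈ 2.9691)
J = 23339/3 (J = (23417 + (-13 - 1*65))/3 = (23417 + (-13 - 65))/3 = (23417 - 78)/3 = (⅓)*23339 = 23339/3 ≈ 7779.7)
J - f = 23339/3 - 1*114117070/38435197 = 23339/3 - 114117070/38435197 = 896696711573/115305591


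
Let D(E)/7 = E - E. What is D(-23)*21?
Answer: 0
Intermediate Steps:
D(E) = 0 (D(E) = 7*(E - E) = 7*0 = 0)
D(-23)*21 = 0*21 = 0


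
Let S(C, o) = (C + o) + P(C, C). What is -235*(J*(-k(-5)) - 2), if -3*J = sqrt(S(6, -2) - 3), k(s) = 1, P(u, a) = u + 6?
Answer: 470 - 235*sqrt(13)/3 ≈ 187.57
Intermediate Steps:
P(u, a) = 6 + u
S(C, o) = 6 + o + 2*C (S(C, o) = (C + o) + (6 + C) = 6 + o + 2*C)
J = -sqrt(13)/3 (J = -sqrt((6 - 2 + 2*6) - 3)/3 = -sqrt((6 - 2 + 12) - 3)/3 = -sqrt(16 - 3)/3 = -sqrt(13)/3 ≈ -1.2019)
-235*(J*(-k(-5)) - 2) = -235*((-sqrt(13)/3)*(-1*1) - 2) = -235*(-sqrt(13)/3*(-1) - 2) = -235*(sqrt(13)/3 - 2) = -235*(-2 + sqrt(13)/3) = 470 - 235*sqrt(13)/3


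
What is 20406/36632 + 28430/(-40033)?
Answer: -5908799/38591812 ≈ -0.15311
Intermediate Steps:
20406/36632 + 28430/(-40033) = 20406*(1/36632) + 28430*(-1/40033) = 537/964 - 28430/40033 = -5908799/38591812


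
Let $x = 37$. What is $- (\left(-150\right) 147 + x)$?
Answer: $22013$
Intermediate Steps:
$- (\left(-150\right) 147 + x) = - (\left(-150\right) 147 + 37) = - (-22050 + 37) = \left(-1\right) \left(-22013\right) = 22013$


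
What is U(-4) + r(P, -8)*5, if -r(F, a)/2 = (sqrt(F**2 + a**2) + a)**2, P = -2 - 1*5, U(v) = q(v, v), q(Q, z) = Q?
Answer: -1774 + 160*sqrt(113) ≈ -73.177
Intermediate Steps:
U(v) = v
P = -7 (P = -2 - 5 = -7)
r(F, a) = -2*(a + sqrt(F**2 + a**2))**2 (r(F, a) = -2*(sqrt(F**2 + a**2) + a)**2 = -2*(a + sqrt(F**2 + a**2))**2)
U(-4) + r(P, -8)*5 = -4 - 2*(-8 + sqrt((-7)**2 + (-8)**2))**2*5 = -4 - 2*(-8 + sqrt(49 + 64))**2*5 = -4 - 2*(-8 + sqrt(113))**2*5 = -4 - 10*(-8 + sqrt(113))**2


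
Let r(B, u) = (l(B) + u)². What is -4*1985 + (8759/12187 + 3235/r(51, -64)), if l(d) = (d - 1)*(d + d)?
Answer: -2453858048938271/309078114352 ≈ -7939.3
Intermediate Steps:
l(d) = 2*d*(-1 + d) (l(d) = (-1 + d)*(2*d) = 2*d*(-1 + d))
r(B, u) = (u + 2*B*(-1 + B))² (r(B, u) = (2*B*(-1 + B) + u)² = (u + 2*B*(-1 + B))²)
-4*1985 + (8759/12187 + 3235/r(51, -64)) = -4*1985 + (8759/12187 + 3235/((-64 + 2*51*(-1 + 51))²)) = -7940 + (8759*(1/12187) + 3235/((-64 + 2*51*50)²)) = -7940 + (8759/12187 + 3235/((-64 + 5100)²)) = -7940 + (8759/12187 + 3235/(5036²)) = -7940 + (8759/12187 + 3235/25361296) = -7940 + 222179016609/309078114352 = -2453858048938271/309078114352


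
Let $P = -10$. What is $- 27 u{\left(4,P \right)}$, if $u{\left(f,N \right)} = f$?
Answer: $-108$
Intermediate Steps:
$- 27 u{\left(4,P \right)} = \left(-27\right) 4 = -108$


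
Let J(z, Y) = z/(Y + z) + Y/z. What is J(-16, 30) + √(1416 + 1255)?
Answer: -169/56 + √2671 ≈ 48.664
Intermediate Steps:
J(z, Y) = Y/z + z/(Y + z)
J(-16, 30) + √(1416 + 1255) = (30² + (-16)² + 30*(-16))/((-16)*(30 - 16)) + √(1416 + 1255) = -1/16*(900 + 256 - 480)/14 + √2671 = -1/16*1/14*676 + √2671 = -169/56 + √2671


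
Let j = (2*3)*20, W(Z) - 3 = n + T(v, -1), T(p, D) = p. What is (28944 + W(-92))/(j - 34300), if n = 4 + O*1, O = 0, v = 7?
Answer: -14479/17090 ≈ -0.84722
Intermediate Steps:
n = 4 (n = 4 + 0*1 = 4 + 0 = 4)
W(Z) = 14 (W(Z) = 3 + (4 + 7) = 3 + 11 = 14)
j = 120 (j = 6*20 = 120)
(28944 + W(-92))/(j - 34300) = (28944 + 14)/(120 - 34300) = 28958/(-34180) = 28958*(-1/34180) = -14479/17090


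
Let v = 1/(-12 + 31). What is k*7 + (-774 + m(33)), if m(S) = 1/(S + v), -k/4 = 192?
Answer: -3862181/628 ≈ -6150.0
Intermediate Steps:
v = 1/19 ≈ 0.052632
k = -768 (k = -4*192 = -768)
m(S) = 1/(1/19 + S) (m(S) = 1/(S + 1/19) = 1/(1/19 + S))
k*7 + (-774 + m(33)) = -768*7 + (-774 + 19/(1 + 19*33)) = -5376 + (-774 + 19/(1 + 627)) = -5376 + (-774 + 19/628) = -5376 - 486053/628 = -3862181/628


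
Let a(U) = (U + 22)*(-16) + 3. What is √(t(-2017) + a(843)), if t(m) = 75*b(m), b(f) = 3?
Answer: 2*I*√3403 ≈ 116.67*I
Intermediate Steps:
a(U) = -349 - 16*U (a(U) = (22 + U)*(-16) + 3 = (-352 - 16*U) + 3 = -349 - 16*U)
t(m) = 225 (t(m) = 75*3 = 225)
√(t(-2017) + a(843)) = √(225 + (-349 - 16*843)) = √(225 + (-349 - 13488)) = √(225 - 13837) = √(-13612) = 2*I*√3403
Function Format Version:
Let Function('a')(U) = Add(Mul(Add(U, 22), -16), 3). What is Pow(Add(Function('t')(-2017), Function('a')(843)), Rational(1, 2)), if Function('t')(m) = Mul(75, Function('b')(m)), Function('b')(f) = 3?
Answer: Mul(2, I, Pow(3403, Rational(1, 2))) ≈ Mul(116.67, I)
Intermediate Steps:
Function('a')(U) = Add(-349, Mul(-16, U)) (Function('a')(U) = Add(Mul(Add(22, U), -16), 3) = Add(Add(-352, Mul(-16, U)), 3) = Add(-349, Mul(-16, U)))
Function('t')(m) = 225 (Function('t')(m) = Mul(75, 3) = 225)
Pow(Add(Function('t')(-2017), Function('a')(843)), Rational(1, 2)) = Pow(Add(225, Add(-349, Mul(-16, 843))), Rational(1, 2)) = Pow(Add(225, Add(-349, -13488)), Rational(1, 2)) = Pow(Add(225, -13837), Rational(1, 2)) = Pow(-13612, Rational(1, 2)) = Mul(2, I, Pow(3403, Rational(1, 2)))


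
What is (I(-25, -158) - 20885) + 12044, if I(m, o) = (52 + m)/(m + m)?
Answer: -442077/50 ≈ -8841.5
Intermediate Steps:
I(m, o) = (52 + m)/(2*m) (I(m, o) = (52 + m)/((2*m)) = (52 + m)*(1/(2*m)) = (52 + m)/(2*m))
(I(-25, -158) - 20885) + 12044 = ((½)*(52 - 25)/(-25) - 20885) + 12044 = ((½)*(-1/25)*27 - 20885) + 12044 = (-27/50 - 20885) + 12044 = -1044277/50 + 12044 = -442077/50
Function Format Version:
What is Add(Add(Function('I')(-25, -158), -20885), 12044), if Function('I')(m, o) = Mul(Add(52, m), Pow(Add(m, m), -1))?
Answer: Rational(-442077, 50) ≈ -8841.5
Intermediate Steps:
Function('I')(m, o) = Mul(Rational(1, 2), Pow(m, -1), Add(52, m)) (Function('I')(m, o) = Mul(Add(52, m), Pow(Mul(2, m), -1)) = Mul(Add(52, m), Mul(Rational(1, 2), Pow(m, -1))) = Mul(Rational(1, 2), Pow(m, -1), Add(52, m)))
Add(Add(Function('I')(-25, -158), -20885), 12044) = Add(Add(Mul(Rational(1, 2), Pow(-25, -1), Add(52, -25)), -20885), 12044) = Add(Add(Mul(Rational(1, 2), Rational(-1, 25), 27), -20885), 12044) = Add(Add(Rational(-27, 50), -20885), 12044) = Add(Rational(-1044277, 50), 12044) = Rational(-442077, 50)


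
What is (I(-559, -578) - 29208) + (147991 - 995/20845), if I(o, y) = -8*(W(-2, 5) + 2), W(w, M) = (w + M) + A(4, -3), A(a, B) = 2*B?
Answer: 495239480/4169 ≈ 1.1879e+5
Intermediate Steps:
W(w, M) = -6 + M + w (W(w, M) = (w + M) + 2*(-3) = (M + w) - 6 = -6 + M + w)
I(o, y) = 8 (I(o, y) = -8*((-6 + 5 - 2) + 2) = -8*(-3 + 2) = -8*(-1) = 8)
(I(-559, -578) - 29208) + (147991 - 995/20845) = (8 - 29208) + (147991 - 995/20845) = -29200 + (147991 - 995/20845) = -29200 + (147991 - 1*199/4169) = -29200 + (147991 - 199/4169) = -29200 + 616974280/4169 = 495239480/4169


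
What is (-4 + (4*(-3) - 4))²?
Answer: 400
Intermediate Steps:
(-4 + (4*(-3) - 4))² = (-4 + (-12 - 4))² = (-4 - 16)² = (-20)² = 400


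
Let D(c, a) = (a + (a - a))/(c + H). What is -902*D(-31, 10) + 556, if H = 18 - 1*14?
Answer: 24032/27 ≈ 890.07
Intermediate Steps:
H = 4 (H = 18 - 14 = 4)
D(c, a) = a/(4 + c) (D(c, a) = (a + (a - a))/(c + 4) = (a + 0)/(4 + c) = a/(4 + c))
-902*D(-31, 10) + 556 = -9020/(4 - 31) + 556 = -9020/(-27) + 556 = -9020*(-1)/27 + 556 = -902*(-10/27) + 556 = 9020/27 + 556 = 24032/27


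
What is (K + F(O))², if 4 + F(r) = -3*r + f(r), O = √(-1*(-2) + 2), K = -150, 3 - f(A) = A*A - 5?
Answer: 24336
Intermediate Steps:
f(A) = 8 - A² (f(A) = 3 - (A*A - 5) = 3 - (A² - 5) = 3 - (-5 + A²) = 3 + (5 - A²) = 8 - A²)
O = 2 (O = √(2 + 2) = √4 = 2)
F(r) = 4 - r² - 3*r (F(r) = -4 + (-3*r + (8 - r²)) = -4 + (8 - r² - 3*r) = 4 - r² - 3*r)
(K + F(O))² = (-150 + (4 - 1*2² - 3*2))² = (-150 + (4 - 1*4 - 6))² = (-150 + (4 - 4 - 6))² = (-150 - 6)² = (-156)² = 24336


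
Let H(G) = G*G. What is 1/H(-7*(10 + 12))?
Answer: 1/23716 ≈ 4.2166e-5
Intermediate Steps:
H(G) = G²
1/H(-7*(10 + 12)) = 1/((-7*(10 + 12))²) = 1/((-7*22)²) = 1/((-154)²) = 1/23716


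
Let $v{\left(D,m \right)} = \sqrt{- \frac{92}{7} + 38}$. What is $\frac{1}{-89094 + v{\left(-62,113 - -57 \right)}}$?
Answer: $- \frac{103943}{9260697613} - \frac{\sqrt{1218}}{55564185678} \approx -1.1225 \cdot 10^{-5}$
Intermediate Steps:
$v{\left(D,m \right)} = \frac{\sqrt{1218}}{7}$ ($v{\left(D,m \right)} = \sqrt{\left(-92\right) \frac{1}{7} + 38} = \sqrt{- \frac{92}{7} + 38} = \sqrt{\frac{174}{7}} = \frac{\sqrt{1218}}{7}$)
$\frac{1}{-89094 + v{\left(-62,113 - -57 \right)}} = \frac{1}{-89094 + \frac{\sqrt{1218}}{7}}$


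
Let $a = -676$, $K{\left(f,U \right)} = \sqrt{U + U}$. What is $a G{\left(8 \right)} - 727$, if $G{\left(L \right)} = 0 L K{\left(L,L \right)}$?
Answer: $-727$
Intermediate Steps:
$K{\left(f,U \right)} = \sqrt{2} \sqrt{U}$ ($K{\left(f,U \right)} = \sqrt{2 U} = \sqrt{2} \sqrt{U}$)
$G{\left(L \right)} = 0$ ($G{\left(L \right)} = 0 L \sqrt{2} \sqrt{L} = 0 \sqrt{2} \sqrt{L} = 0$)
$a G{\left(8 \right)} - 727 = \left(-676\right) 0 - 727 = 0 - 727 = -727$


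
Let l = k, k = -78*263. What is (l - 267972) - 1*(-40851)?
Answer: -247635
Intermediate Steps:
k = -20514
l = -20514
(l - 267972) - 1*(-40851) = (-20514 - 267972) - 1*(-40851) = -288486 + 40851 = -247635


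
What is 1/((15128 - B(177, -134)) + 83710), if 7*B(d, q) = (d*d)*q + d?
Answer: 7/4889775 ≈ 1.4316e-6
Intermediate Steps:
B(d, q) = d/7 + q*d²/7 (B(d, q) = ((d*d)*q + d)/7 = (d²*q + d)/7 = (q*d² + d)/7 = (d + q*d²)/7 = d/7 + q*d²/7)
1/((15128 - B(177, -134)) + 83710) = 1/((15128 - 177*(1 + 177*(-134))/7) + 83710) = 1/((15128 - 177*(1 - 23718)/7) + 83710) = 1/((15128 - 177*(-23717)/7) + 83710) = 1/((15128 - 1*(-4197909/7)) + 83710) = 1/((15128 + 4197909/7) + 83710) = 1/(4303805/7 + 83710) = 1/(4889775/7) = 7/4889775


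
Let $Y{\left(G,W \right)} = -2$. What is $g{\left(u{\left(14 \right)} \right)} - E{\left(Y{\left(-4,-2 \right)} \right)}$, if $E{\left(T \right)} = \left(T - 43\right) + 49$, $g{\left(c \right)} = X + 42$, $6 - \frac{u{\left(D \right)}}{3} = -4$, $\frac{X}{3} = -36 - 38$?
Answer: $-184$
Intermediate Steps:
$X = -222$ ($X = 3 \left(-36 - 38\right) = 3 \left(-74\right) = -222$)
$u{\left(D \right)} = 30$ ($u{\left(D \right)} = 18 - -12 = 18 + 12 = 30$)
$g{\left(c \right)} = -180$ ($g{\left(c \right)} = -222 + 42 = -180$)
$E{\left(T \right)} = 6 + T$ ($E{\left(T \right)} = \left(-43 + T\right) + 49 = 6 + T$)
$g{\left(u{\left(14 \right)} \right)} - E{\left(Y{\left(-4,-2 \right)} \right)} = -180 - \left(6 - 2\right) = -180 - 4 = -184$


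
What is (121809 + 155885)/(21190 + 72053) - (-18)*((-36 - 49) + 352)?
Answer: 448403552/93243 ≈ 4809.0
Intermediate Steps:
(121809 + 155885)/(21190 + 72053) - (-18)*((-36 - 49) + 352) = 277694/93243 - (-18)*(-85 + 352) = 277694*(1/93243) - (-18)*267 = 277694/93243 - 1*(-4806) = 277694/93243 + 4806 = 448403552/93243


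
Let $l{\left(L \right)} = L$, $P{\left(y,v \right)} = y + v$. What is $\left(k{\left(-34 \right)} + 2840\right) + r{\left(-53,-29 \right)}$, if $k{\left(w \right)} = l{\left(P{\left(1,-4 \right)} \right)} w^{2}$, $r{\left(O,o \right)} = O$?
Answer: $-681$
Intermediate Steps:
$P{\left(y,v \right)} = v + y$
$k{\left(w \right)} = - 3 w^{2}$ ($k{\left(w \right)} = \left(-4 + 1\right) w^{2} = - 3 w^{2}$)
$\left(k{\left(-34 \right)} + 2840\right) + r{\left(-53,-29 \right)} = \left(- 3 \left(-34\right)^{2} + 2840\right) - 53 = \left(\left(-3\right) 1156 + 2840\right) - 53 = \left(-3468 + 2840\right) - 53 = -628 - 53 = -681$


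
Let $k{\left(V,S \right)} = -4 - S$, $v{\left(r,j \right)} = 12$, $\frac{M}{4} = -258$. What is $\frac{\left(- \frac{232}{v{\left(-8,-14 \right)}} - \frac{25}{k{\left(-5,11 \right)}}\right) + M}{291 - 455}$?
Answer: $\frac{3149}{492} \approx 6.4004$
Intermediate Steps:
$M = -1032$ ($M = 4 \left(-258\right) = -1032$)
$\frac{\left(- \frac{232}{v{\left(-8,-14 \right)}} - \frac{25}{k{\left(-5,11 \right)}}\right) + M}{291 - 455} = \frac{\left(- \frac{232}{12} - \frac{25}{-4 - 11}\right) - 1032}{291 - 455} = \frac{\left(\left(-232\right) \frac{1}{12} - \frac{25}{-4 - 11}\right) - 1032}{-164} = \left(\left(- \frac{58}{3} - \frac{25}{-15}\right) - 1032\right) \left(- \frac{1}{164}\right) = \left(\left(- \frac{58}{3} - - \frac{5}{3}\right) - 1032\right) \left(- \frac{1}{164}\right) = \left(\left(- \frac{58}{3} + \frac{5}{3}\right) - 1032\right) \left(- \frac{1}{164}\right) = \left(- \frac{53}{3} - 1032\right) \left(- \frac{1}{164}\right) = \left(- \frac{3149}{3}\right) \left(- \frac{1}{164}\right) = \frac{3149}{492}$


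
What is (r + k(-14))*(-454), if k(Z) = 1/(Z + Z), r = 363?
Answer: -2307001/14 ≈ -1.6479e+5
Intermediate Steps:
k(Z) = 1/(2*Z)
(r + k(-14))*(-454) = (363 + (½)/(-14))*(-454) = (363 + (½)*(-1/14))*(-454) = (363 - 1/28)*(-454) = (10163/28)*(-454) = -2307001/14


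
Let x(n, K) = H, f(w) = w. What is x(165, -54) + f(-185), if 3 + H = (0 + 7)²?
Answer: -139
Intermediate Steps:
H = 46 (H = -3 + (0 + 7)² = -3 + 7² = -3 + 49 = 46)
x(n, K) = 46
x(165, -54) + f(-185) = 46 - 185 = -139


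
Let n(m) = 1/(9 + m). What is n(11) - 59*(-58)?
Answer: 68441/20 ≈ 3422.1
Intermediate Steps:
n(11) - 59*(-58) = 1/(9 + 11) - 59*(-58) = 1/20 + 3422 = 68441/20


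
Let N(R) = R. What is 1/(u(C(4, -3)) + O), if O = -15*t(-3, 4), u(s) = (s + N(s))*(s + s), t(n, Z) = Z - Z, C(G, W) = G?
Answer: 1/64 ≈ 0.015625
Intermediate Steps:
t(n, Z) = 0
u(s) = 4*s² (u(s) = (s + s)*(s + s) = (2*s)*(2*s) = 4*s²)
O = 0 (O = -15*0 = 0)
1/(u(C(4, -3)) + O) = 1/(4*4² + 0) = 1/(4*16 + 0) = 1/(64 + 0) = 1/64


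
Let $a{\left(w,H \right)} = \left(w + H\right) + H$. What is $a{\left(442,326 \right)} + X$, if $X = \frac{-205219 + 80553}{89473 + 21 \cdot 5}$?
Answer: $\frac{48936833}{44789} \approx 1092.6$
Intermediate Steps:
$a{\left(w,H \right)} = w + 2 H$ ($a{\left(w,H \right)} = \left(H + w\right) + H = w + 2 H$)
$X = - \frac{62333}{44789}$ ($X = - \frac{124666}{89473 + 105} = - \frac{124666}{89578} = \left(-124666\right) \frac{1}{89578} = - \frac{62333}{44789} \approx -1.3917$)
$a{\left(442,326 \right)} + X = \left(442 + 2 \cdot 326\right) - \frac{62333}{44789} = \left(442 + 652\right) - \frac{62333}{44789} = 1094 - \frac{62333}{44789} = \frac{48936833}{44789}$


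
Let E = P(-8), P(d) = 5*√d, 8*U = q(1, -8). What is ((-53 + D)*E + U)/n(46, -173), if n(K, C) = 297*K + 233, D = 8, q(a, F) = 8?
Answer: 1/13895 - 90*I*√2/2779 ≈ 7.1968e-5 - 0.0458*I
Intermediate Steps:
U = 1 (U = (⅛)*8 = 1)
E = 10*I*√2 (E = 5*√(-8) = 5*(2*I*√2) = 10*I*√2 ≈ 14.142*I)
n(K, C) = 233 + 297*K
((-53 + D)*E + U)/n(46, -173) = ((-53 + 8)*(10*I*√2) + 1)/(233 + 297*46) = (-450*I*√2 + 1)/(233 + 13662) = (-450*I*√2 + 1)/13895 = (1 - 450*I*√2)*(1/13895) = 1/13895 - 90*I*√2/2779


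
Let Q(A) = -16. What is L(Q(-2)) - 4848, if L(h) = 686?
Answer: -4162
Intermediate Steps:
L(Q(-2)) - 4848 = 686 - 4848 = -4162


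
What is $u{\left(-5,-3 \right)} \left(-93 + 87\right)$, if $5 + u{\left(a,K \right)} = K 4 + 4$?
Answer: $78$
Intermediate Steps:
$u{\left(a,K \right)} = -1 + 4 K$ ($u{\left(a,K \right)} = -5 + \left(K 4 + 4\right) = -5 + \left(4 K + 4\right) = -5 + \left(4 + 4 K\right) = -1 + 4 K$)
$u{\left(-5,-3 \right)} \left(-93 + 87\right) = \left(-1 + 4 \left(-3\right)\right) \left(-93 + 87\right) = \left(-1 - 12\right) \left(-6\right) = \left(-13\right) \left(-6\right) = 78$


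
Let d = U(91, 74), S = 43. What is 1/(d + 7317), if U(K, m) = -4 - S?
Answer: 1/7270 ≈ 0.00013755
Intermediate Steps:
U(K, m) = -47 (U(K, m) = -4 - 1*43 = -4 - 43 = -47)
d = -47
1/(d + 7317) = 1/(-47 + 7317) = 1/7270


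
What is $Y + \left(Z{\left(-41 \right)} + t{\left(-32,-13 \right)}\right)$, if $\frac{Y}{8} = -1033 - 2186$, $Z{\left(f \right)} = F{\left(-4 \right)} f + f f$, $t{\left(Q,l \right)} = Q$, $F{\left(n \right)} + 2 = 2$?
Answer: $-24103$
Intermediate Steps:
$F{\left(n \right)} = 0$ ($F{\left(n \right)} = -2 + 2 = 0$)
$Z{\left(f \right)} = f^{2}$ ($Z{\left(f \right)} = 0 f + f f = 0 + f^{2} = f^{2}$)
$Y = -25752$ ($Y = 8 \left(-1033 - 2186\right) = 8 \left(-3219\right) = -25752$)
$Y + \left(Z{\left(-41 \right)} + t{\left(-32,-13 \right)}\right) = -25752 - \left(32 - \left(-41\right)^{2}\right) = -25752 + \left(1681 - 32\right) = -25752 + 1649 = -24103$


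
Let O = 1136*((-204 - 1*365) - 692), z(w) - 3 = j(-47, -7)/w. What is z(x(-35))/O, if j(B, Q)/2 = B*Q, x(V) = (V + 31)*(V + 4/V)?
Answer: -1453/270851936 ≈ -5.3646e-6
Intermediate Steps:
x(V) = (31 + V)*(V + 4/V)
j(B, Q) = 2*B*Q (j(B, Q) = 2*(B*Q) = 2*B*Q)
z(w) = 3 + 658/w (z(w) = 3 + (2*(-47)*(-7))/w = 3 + 658/w)
O = -1432496 (O = 1136*((-204 - 365) - 692) = 1136*(-569 - 692) = 1136*(-1261) = -1432496)
z(x(-35))/O = (3 + 658/(4 + (-35)² + 31*(-35) + 124/(-35)))/(-1432496) = (3 + 658/(4 + 1225 - 1085 + 124*(-1/35)))*(-1/1432496) = (3 + 658/(4 + 1225 - 1085 - 124/35))*(-1/1432496) = (3 + 658/(4916/35))*(-1/1432496) = (3 + 658*(35/4916))*(-1/1432496) = (3 + 11515/2458)*(-1/1432496) = (18889/2458)*(-1/1432496) = -1453/270851936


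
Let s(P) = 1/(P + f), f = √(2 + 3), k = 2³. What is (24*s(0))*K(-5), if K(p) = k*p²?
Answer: 960*√5 ≈ 2146.6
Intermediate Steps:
k = 8
f = √5 ≈ 2.2361
s(P) = 1/(P + √5)
K(p) = 8*p²
(24*s(0))*K(-5) = (24/(0 + √5))*(8*(-5)²) = (24/(√5))*(8*25) = (24*(√5/5))*200 = (24*√5/5)*200 = 960*√5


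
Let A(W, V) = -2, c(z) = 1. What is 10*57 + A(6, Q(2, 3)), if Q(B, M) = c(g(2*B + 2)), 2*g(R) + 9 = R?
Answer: 568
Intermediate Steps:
g(R) = -9/2 + R/2
Q(B, M) = 1
10*57 + A(6, Q(2, 3)) = 10*57 - 2 = 570 - 2 = 568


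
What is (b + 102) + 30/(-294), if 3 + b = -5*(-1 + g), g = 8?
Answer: 3131/49 ≈ 63.898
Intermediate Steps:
b = -38 (b = -3 - 5*(-1 + 8) = -3 - 5*7 = -3 - 35 = -38)
(b + 102) + 30/(-294) = (-38 + 102) + 30/(-294) = 64 + 30*(-1/294) = 64 - 5/49 = 3131/49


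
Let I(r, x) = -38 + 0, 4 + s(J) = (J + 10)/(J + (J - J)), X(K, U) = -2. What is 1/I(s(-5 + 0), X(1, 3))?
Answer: -1/38 ≈ -0.026316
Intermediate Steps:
s(J) = -4 + (10 + J)/J (s(J) = -4 + (J + 10)/(J + (J - J)) = -4 + (10 + J)/(J + 0) = -4 + (10 + J)/J)
I(r, x) = -38
1/I(s(-5 + 0), X(1, 3)) = 1/(-38) = -1/38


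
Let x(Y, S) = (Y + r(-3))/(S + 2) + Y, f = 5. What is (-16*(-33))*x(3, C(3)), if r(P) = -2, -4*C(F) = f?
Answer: 2288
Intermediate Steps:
C(F) = -5/4 (C(F) = -¼*5 = -5/4)
x(Y, S) = Y + (-2 + Y)/(2 + S) (x(Y, S) = (Y - 2)/(S + 2) + Y = (-2 + Y)/(2 + S) + Y = Y + (-2 + Y)/(2 + S))
(-16*(-33))*x(3, C(3)) = (-16*(-33))*((-2 + 3*3 - 5/4*3)/(2 - 5/4)) = 528*((-2 + 9 - 15/4)/(¾)) = 528*((4/3)*(13/4)) = 528*(13/3) = 2288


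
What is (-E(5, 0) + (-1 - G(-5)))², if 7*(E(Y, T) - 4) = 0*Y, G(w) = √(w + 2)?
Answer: (5 + I*√3)² ≈ 22.0 + 17.32*I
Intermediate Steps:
G(w) = √(2 + w)
E(Y, T) = 4 (E(Y, T) = 4 + (0*Y)/7 = 4 + (⅐)*0 = 4 + 0 = 4)
(-E(5, 0) + (-1 - G(-5)))² = (-1*4 + (-1 - √(2 - 5)))² = (-4 + (-1 - √(-3)))² = (-4 + (-1 - I*√3))² = (-5 - I*√3)²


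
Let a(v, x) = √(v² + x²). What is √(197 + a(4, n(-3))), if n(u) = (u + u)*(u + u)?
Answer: √(197 + 4*√82) ≈ 15.272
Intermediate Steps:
n(u) = 4*u² (n(u) = (2*u)*(2*u) = 4*u²)
√(197 + a(4, n(-3))) = √(197 + √(4² + (4*(-3)²)²)) = √(197 + √(16 + (4*9)²)) = √(197 + √(16 + 36²)) = √(197 + √(16 + 1296)) = √(197 + √1312) = √(197 + 4*√82)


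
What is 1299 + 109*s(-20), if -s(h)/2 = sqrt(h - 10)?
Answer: 1299 - 218*I*sqrt(30) ≈ 1299.0 - 1194.0*I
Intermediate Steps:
s(h) = -2*sqrt(-10 + h) (s(h) = -2*sqrt(h - 10) = -2*sqrt(-10 + h))
1299 + 109*s(-20) = 1299 + 109*(-2*sqrt(-10 - 20)) = 1299 + 109*(-2*I*sqrt(30)) = 1299 - 218*I*sqrt(30)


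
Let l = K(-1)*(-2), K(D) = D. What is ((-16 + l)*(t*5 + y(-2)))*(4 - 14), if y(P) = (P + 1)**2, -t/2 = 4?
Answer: -5460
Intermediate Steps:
t = -8 (t = -2*4 = -8)
y(P) = (1 + P)**2
l = 2 (l = -1*(-2) = 2)
((-16 + l)*(t*5 + y(-2)))*(4 - 14) = ((-16 + 2)*(-8*5 + (1 - 2)**2))*(4 - 14) = -14*(-40 + (-1)**2)*(-10) = -14*(-40 + 1)*(-10) = -14*(-39)*(-10) = 546*(-10) = -5460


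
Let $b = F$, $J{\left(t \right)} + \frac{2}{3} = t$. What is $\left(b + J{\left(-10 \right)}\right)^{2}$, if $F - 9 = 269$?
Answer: $\frac{643204}{9} \approx 71467.0$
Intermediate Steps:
$F = 278$ ($F = 9 + 269 = 278$)
$J{\left(t \right)} = - \frac{2}{3} + t$
$b = 278$
$\left(b + J{\left(-10 \right)}\right)^{2} = \left(278 - \frac{32}{3}\right)^{2} = \left(\frac{802}{3}\right)^{2} = \frac{643204}{9}$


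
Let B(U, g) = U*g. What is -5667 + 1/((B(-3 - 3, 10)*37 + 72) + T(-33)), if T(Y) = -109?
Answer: -12790420/2257 ≈ -5667.0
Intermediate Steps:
-5667 + 1/((B(-3 - 3, 10)*37 + 72) + T(-33)) = -5667 + 1/((((-3 - 3)*10)*37 + 72) - 109) = -5667 + 1/((-6*10*37 + 72) - 109) = -5667 + 1/((-60*37 + 72) - 109) = -5667 + 1/((-2220 + 72) - 109) = -5667 + 1/(-2148 - 109) = -5667 + 1/(-2257) = -5667 - 1/2257 = -12790420/2257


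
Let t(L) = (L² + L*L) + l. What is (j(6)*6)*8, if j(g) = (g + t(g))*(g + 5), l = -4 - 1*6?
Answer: 35904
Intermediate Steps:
l = -10 (l = -4 - 6 = -10)
t(L) = -10 + 2*L² (t(L) = (L² + L*L) - 10 = (L² + L²) - 10 = 2*L² - 10 = -10 + 2*L²)
j(g) = (5 + g)*(-10 + g + 2*g²) (j(g) = (g + (-10 + 2*g²))*(g + 5) = (-10 + g + 2*g²)*(5 + g) = (5 + g)*(-10 + g + 2*g²))
(j(6)*6)*8 = ((-50 - 5*6 + 2*6³ + 11*6²)*6)*8 = ((-50 - 30 + 2*216 + 11*36)*6)*8 = ((-50 - 30 + 432 + 396)*6)*8 = (748*6)*8 = 4488*8 = 35904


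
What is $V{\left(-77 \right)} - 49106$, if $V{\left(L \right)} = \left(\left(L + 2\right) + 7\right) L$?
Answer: $-43870$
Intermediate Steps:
$V{\left(L \right)} = L \left(9 + L\right)$ ($V{\left(L \right)} = \left(\left(2 + L\right) + 7\right) L = \left(9 + L\right) L = L \left(9 + L\right)$)
$V{\left(-77 \right)} - 49106 = - 77 \left(9 - 77\right) - 49106 = \left(-77\right) \left(-68\right) - 49106 = 5236 - 49106 = -43870$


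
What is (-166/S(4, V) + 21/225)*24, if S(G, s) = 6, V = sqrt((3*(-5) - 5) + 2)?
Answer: -16544/25 ≈ -661.76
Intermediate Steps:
V = 3*I*sqrt(2) (V = sqrt((-15 - 5) + 2) = sqrt(-20 + 2) = sqrt(-18) = 3*I*sqrt(2) ≈ 4.2426*I)
(-166/S(4, V) + 21/225)*24 = (-166/6 + 21/225)*24 = (-166*1/6 + 21*(1/225))*24 = (-83/3 + 7/75)*24 = -2068/75*24 = -16544/25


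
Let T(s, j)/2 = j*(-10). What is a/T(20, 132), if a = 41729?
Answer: -41729/2640 ≈ -15.806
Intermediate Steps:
T(s, j) = -20*j (T(s, j) = 2*(j*(-10)) = 2*(-10*j) = -20*j)
a/T(20, 132) = 41729/((-20*132)) = 41729/(-2640) = 41729*(-1/2640) = -41729/2640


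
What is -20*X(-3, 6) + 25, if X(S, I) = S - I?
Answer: 205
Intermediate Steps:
-20*X(-3, 6) + 25 = -20*(-3 - 1*6) + 25 = -20*(-3 - 6) + 25 = -20*(-9) + 25 = 180 + 25 = 205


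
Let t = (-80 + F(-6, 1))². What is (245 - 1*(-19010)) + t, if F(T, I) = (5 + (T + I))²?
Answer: 25655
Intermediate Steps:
F(T, I) = (5 + I + T)² (F(T, I) = (5 + (I + T))² = (5 + I + T)²)
t = 6400 (t = (-80 + (5 + 1 - 6)²)² = (-80 + 0²)² = (-80 + 0)² = (-80)² = 6400)
(245 - 1*(-19010)) + t = (245 - 1*(-19010)) + 6400 = (245 + 19010) + 6400 = 19255 + 6400 = 25655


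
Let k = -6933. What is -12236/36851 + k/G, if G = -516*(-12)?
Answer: -2567855/1768848 ≈ -1.4517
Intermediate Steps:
G = 6192
-12236/36851 + k/G = -12236/36851 - 6933/6192 = -12236*1/36851 - 6933*1/6192 = -12236/36851 - 2311/2064 = -2567855/1768848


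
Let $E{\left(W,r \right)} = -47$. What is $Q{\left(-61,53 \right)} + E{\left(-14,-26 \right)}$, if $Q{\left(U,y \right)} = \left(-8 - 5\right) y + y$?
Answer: $-683$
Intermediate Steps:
$Q{\left(U,y \right)} = - 12 y$ ($Q{\left(U,y \right)} = - 13 y + y = - 12 y$)
$Q{\left(-61,53 \right)} + E{\left(-14,-26 \right)} = \left(-12\right) 53 - 47 = -636 - 47 = -683$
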